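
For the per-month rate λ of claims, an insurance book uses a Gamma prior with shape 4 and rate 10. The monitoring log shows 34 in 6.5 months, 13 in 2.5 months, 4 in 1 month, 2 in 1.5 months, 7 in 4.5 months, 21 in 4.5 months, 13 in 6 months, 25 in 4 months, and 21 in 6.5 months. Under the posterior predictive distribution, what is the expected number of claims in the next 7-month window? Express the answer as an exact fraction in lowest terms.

Total count: 34 + 13 + 4 + 2 + 7 + 21 + 13 + 25 + 21 = 140.
Total exposure: 6.5 + 2.5 + 1 + 1.5 + 4.5 + 4.5 + 6 + 4 + 6.5 = 37 months.
Conjugate update: add total count to the shape and total exposure to the rate, giving Gamma(144, 47).
Predictive mean over a 7-month window = T·E[λ|data] = 7·144/47 = 1008/47.

1008/47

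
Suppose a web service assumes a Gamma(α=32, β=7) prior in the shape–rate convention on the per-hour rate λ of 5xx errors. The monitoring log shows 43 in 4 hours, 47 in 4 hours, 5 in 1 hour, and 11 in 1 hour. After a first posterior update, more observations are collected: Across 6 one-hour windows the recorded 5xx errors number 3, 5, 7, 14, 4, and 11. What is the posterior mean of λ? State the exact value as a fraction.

Total count: 43 + 47 + 5 + 11 = 106.
Total exposure: 4 + 4 + 1 + 1 = 10 hours.
After the first batch: Gamma(32 + 106, 7 + 10) = Gamma(138, 17).
Total count: 3 + 5 + 7 + 14 + 4 + 11 = 44.
Total exposure: 6 hours.
After the second batch: Gamma(138 + 44, 17 + 6) = Gamma(182, 23).
Posterior mean = α'/β' = 182/23.

182/23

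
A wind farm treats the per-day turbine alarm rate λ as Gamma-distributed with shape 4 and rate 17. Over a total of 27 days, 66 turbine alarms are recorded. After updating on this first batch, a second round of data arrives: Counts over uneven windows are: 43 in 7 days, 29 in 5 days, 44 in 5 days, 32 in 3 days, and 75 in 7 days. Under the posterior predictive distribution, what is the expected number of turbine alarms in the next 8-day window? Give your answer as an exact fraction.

2344/71

Total count 66 over total exposure 27 days.
After the first batch: Gamma(4 + 66, 17 + 27) = Gamma(70, 44).
Total count: 43 + 29 + 44 + 32 + 75 = 223.
Total exposure: 7 + 5 + 5 + 3 + 7 = 27 days.
After the second batch: Gamma(70 + 223, 44 + 27) = Gamma(293, 71).
Predictive mean over an 8-day window = T·E[λ|data] = 8·293/71 = 2344/71.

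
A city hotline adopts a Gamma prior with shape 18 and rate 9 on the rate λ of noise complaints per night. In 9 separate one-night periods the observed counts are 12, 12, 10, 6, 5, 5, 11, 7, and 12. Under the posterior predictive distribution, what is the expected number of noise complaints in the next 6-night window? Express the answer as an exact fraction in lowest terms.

98/3

Total count: 12 + 12 + 10 + 6 + 5 + 5 + 11 + 7 + 12 = 80.
Total exposure: 9 nights.
Posterior: α' = 18 + 80 = 98, β' = 9 + 9 = 18.
Predictive mean over a 6-night window = T·E[λ|data] = 6·98/18 = 98/3.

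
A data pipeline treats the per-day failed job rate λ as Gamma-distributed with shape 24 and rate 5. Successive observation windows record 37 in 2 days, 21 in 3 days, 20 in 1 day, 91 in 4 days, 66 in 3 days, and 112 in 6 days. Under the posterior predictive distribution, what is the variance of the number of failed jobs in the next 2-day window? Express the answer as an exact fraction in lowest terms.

Total count: 37 + 21 + 20 + 91 + 66 + 112 = 347.
Total exposure: 2 + 3 + 1 + 4 + 3 + 6 = 19 days.
The Gamma prior is conjugate for the Poisson rate, so λ | data ~ Gamma(24+347, 5+19) = Gamma(371, 24).
The posterior predictive for a window of length T is Negative Binomial with variance T·α'·(β'+T)/β'² = 2·371·26/576 = 4823/144.

4823/144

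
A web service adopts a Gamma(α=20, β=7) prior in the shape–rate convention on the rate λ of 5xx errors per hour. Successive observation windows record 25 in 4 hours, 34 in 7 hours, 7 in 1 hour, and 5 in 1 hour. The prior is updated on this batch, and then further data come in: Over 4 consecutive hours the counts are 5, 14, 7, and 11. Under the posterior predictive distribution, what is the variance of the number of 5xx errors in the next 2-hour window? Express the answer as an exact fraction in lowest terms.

Total count: 25 + 34 + 7 + 5 = 71.
Total exposure: 4 + 7 + 1 + 1 = 13 hours.
After the first batch: Gamma(20 + 71, 7 + 13) = Gamma(91, 20).
Total count: 5 + 14 + 7 + 11 = 37.
Total exposure: 4 hours.
After the second batch: Gamma(91 + 37, 20 + 4) = Gamma(128, 24).
The posterior predictive for a window of length T is Negative Binomial with variance T·α'·(β'+T)/β'² = 2·128·26/576 = 104/9.

104/9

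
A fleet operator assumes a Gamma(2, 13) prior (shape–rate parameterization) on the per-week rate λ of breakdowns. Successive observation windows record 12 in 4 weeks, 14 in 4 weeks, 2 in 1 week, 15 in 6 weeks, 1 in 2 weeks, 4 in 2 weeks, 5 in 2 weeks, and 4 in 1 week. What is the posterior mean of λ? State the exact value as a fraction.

Total count: 12 + 14 + 2 + 15 + 1 + 4 + 5 + 4 = 57.
Total exposure: 4 + 4 + 1 + 6 + 2 + 2 + 2 + 1 = 22 weeks.
The Gamma prior is conjugate for the Poisson rate, so λ | data ~ Gamma(2+57, 13+22) = Gamma(59, 35).
Posterior mean = α'/β' = 59/35.

59/35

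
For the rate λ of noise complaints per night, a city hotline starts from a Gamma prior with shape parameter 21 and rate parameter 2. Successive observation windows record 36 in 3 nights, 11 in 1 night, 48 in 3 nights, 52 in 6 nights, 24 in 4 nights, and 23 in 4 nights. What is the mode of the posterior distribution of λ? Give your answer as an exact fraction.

Total count: 36 + 11 + 48 + 52 + 24 + 23 = 194.
Total exposure: 3 + 1 + 3 + 6 + 4 + 4 = 21 nights.
Conjugate update: add total count to the shape and total exposure to the rate, giving Gamma(215, 23).
Posterior mode = (α'−1)/β' = 214/23.

214/23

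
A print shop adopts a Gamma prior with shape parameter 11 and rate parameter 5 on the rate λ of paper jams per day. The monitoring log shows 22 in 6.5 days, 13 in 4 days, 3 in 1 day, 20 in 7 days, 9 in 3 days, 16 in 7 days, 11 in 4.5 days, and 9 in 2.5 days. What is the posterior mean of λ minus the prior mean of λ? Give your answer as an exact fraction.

Total count: 22 + 13 + 3 + 20 + 9 + 16 + 11 + 9 = 103.
Total exposure: 6.5 + 4 + 1 + 7 + 3 + 7 + 4.5 + 2.5 = 35.5 days.
Gamma(α, β) with Poisson data over total exposure Σt gives posterior Gamma(α+Σx, β+Σt) = Gamma(114, 81/2).
Posterior mean = 114/(81/2) = 76/27; prior mean = 11/5 = 11/5. Difference = 76/27 − 11/5 = 83/135.

83/135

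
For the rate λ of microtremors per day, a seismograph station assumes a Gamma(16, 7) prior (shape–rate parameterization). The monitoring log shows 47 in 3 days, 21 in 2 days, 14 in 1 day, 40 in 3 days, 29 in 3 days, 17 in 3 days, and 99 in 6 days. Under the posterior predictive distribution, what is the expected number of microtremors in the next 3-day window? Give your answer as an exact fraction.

849/28

Total count: 47 + 21 + 14 + 40 + 29 + 17 + 99 = 267.
Total exposure: 3 + 2 + 1 + 3 + 3 + 3 + 6 = 21 days.
By Gamma–Poisson conjugacy, the posterior is Gamma(α + Σx, β + Σt) = Gamma(16 + 267, 7 + 21) = Gamma(283, 28).
Predictive mean over a 3-day window = T·E[λ|data] = 3·283/28 = 849/28.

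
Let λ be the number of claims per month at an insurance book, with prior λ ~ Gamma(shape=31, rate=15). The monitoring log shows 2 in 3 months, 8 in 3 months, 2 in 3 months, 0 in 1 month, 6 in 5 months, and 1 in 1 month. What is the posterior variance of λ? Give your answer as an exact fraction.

Total count: 2 + 8 + 2 + 0 + 6 + 1 = 19.
Total exposure: 3 + 3 + 3 + 1 + 5 + 1 = 16 months.
The Gamma prior is conjugate for the Poisson rate, so λ | data ~ Gamma(31+19, 15+16) = Gamma(50, 31).
Posterior variance = α'/β'² = 50/961.

50/961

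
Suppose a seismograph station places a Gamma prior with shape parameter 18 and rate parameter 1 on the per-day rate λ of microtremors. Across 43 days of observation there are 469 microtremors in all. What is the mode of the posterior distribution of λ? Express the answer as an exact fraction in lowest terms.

Total count 469 over total exposure 43 days.
Posterior: α' = 18 + 469 = 487, β' = 1 + 43 = 44.
Posterior mode = (α'−1)/β' = 486/44 = 243/22.

243/22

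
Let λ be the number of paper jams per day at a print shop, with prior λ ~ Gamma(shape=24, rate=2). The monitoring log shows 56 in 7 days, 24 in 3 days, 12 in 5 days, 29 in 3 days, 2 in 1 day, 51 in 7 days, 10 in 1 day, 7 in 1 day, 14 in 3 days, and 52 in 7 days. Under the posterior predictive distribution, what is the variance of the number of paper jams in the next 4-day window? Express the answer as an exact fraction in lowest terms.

Total count: 56 + 24 + 12 + 29 + 2 + 51 + 10 + 7 + 14 + 52 = 257.
Total exposure: 7 + 3 + 5 + 3 + 1 + 7 + 1 + 1 + 3 + 7 = 38 days.
By Gamma–Poisson conjugacy, the posterior is Gamma(α + Σx, β + Σt) = Gamma(24 + 257, 2 + 38) = Gamma(281, 40).
The posterior predictive for a window of length T is Negative Binomial with variance T·α'·(β'+T)/β'² = 4·281·44/1600 = 3091/100.

3091/100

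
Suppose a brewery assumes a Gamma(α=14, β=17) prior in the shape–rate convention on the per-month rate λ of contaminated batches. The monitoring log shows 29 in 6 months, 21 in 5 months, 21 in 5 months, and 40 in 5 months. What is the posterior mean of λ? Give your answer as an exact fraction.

Total count: 29 + 21 + 21 + 40 = 111.
Total exposure: 6 + 5 + 5 + 5 = 21 months.
Gamma(α, β) with Poisson data over total exposure Σt gives posterior Gamma(α+Σx, β+Σt) = Gamma(125, 38).
Posterior mean = α'/β' = 125/38.

125/38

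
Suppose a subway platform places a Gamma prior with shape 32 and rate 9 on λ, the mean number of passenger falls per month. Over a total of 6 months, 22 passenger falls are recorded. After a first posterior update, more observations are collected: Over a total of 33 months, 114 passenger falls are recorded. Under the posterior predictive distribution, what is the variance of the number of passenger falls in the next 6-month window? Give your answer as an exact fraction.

189/8

Total count 22 over total exposure 6 months.
After the first batch: Gamma(32 + 22, 9 + 6) = Gamma(54, 15).
Total count 114 over total exposure 33 months.
After the second batch: Gamma(54 + 114, 15 + 33) = Gamma(168, 48).
The posterior predictive for a window of length T is Negative Binomial with variance T·α'·(β'+T)/β'² = 6·168·54/2304 = 189/8.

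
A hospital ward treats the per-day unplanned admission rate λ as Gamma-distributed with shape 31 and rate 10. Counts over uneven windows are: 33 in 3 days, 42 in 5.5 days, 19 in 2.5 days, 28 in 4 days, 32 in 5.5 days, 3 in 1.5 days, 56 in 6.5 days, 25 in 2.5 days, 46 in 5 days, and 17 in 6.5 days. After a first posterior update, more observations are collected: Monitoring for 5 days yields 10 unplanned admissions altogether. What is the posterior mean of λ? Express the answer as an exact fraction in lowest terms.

Total count: 33 + 42 + 19 + 28 + 32 + 3 + 56 + 25 + 46 + 17 = 301.
Total exposure: 3 + 5.5 + 2.5 + 4 + 5.5 + 1.5 + 6.5 + 2.5 + 5 + 6.5 = 42.5 days.
After the first batch: Gamma(31 + 301, 10 + 42.5) = Gamma(332, 105/2).
Total count 10 over total exposure 5 days.
After the second batch: Gamma(332 + 10, 105/2 + 5) = Gamma(342, 115/2).
Posterior mean = α'/β' = 342/(115/2) = 684/115.

684/115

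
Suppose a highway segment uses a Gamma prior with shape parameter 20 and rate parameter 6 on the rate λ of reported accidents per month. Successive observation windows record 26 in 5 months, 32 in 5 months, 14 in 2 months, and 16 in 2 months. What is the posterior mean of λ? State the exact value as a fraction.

27/5

Total count: 26 + 32 + 14 + 16 = 88.
Total exposure: 5 + 5 + 2 + 2 = 14 months.
By Gamma–Poisson conjugacy, the posterior is Gamma(α + Σx, β + Σt) = Gamma(20 + 88, 6 + 14) = Gamma(108, 20).
Posterior mean = α'/β' = 108/20 = 27/5.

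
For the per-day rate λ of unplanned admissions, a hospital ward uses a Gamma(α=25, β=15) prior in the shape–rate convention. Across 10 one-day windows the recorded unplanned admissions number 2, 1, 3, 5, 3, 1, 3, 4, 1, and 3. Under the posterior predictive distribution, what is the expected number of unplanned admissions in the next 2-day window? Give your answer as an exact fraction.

102/25

Total count: 2 + 1 + 3 + 5 + 3 + 1 + 3 + 4 + 1 + 3 = 26.
Total exposure: 10 days.
By Gamma–Poisson conjugacy, the posterior is Gamma(α + Σx, β + Σt) = Gamma(25 + 26, 15 + 10) = Gamma(51, 25).
Predictive mean over a 2-day window = T·E[λ|data] = 2·51/25 = 102/25.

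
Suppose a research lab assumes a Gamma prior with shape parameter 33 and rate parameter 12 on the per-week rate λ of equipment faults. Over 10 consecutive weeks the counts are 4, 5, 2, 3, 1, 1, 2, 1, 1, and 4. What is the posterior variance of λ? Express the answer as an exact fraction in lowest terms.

Total count: 4 + 5 + 2 + 3 + 1 + 1 + 2 + 1 + 1 + 4 = 24.
Total exposure: 10 weeks.
By Gamma–Poisson conjugacy, the posterior is Gamma(α + Σx, β + Σt) = Gamma(33 + 24, 12 + 10) = Gamma(57, 22).
Posterior variance = α'/β'² = 57/484.

57/484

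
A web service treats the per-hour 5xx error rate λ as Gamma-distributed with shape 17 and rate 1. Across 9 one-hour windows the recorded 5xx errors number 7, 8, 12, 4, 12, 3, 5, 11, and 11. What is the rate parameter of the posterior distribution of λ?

Total count: 7 + 8 + 12 + 4 + 12 + 3 + 5 + 11 + 11 = 73.
Total exposure: 9 hours.
Posterior: α' = 17 + 73 = 90, β' = 1 + 9 = 10.

10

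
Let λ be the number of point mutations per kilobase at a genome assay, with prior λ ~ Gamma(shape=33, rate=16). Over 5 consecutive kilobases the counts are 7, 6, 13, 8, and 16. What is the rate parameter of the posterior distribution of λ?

Total count: 7 + 6 + 13 + 8 + 16 = 50.
Total exposure: 5 kilobases.
Gamma(α, β) with Poisson data over total exposure Σt gives posterior Gamma(α+Σx, β+Σt) = Gamma(83, 21).

21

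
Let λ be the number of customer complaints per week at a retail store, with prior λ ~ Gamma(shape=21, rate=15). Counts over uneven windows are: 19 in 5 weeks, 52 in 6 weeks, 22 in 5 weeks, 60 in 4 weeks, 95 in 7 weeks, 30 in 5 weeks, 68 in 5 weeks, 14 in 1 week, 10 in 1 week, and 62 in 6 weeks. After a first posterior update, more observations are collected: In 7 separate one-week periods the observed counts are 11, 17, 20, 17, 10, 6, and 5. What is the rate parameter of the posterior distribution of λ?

Total count: 19 + 52 + 22 + 60 + 95 + 30 + 68 + 14 + 10 + 62 = 432.
Total exposure: 5 + 6 + 5 + 4 + 7 + 5 + 5 + 1 + 1 + 6 = 45 weeks.
After the first batch: Gamma(21 + 432, 15 + 45) = Gamma(453, 60).
Total count: 11 + 17 + 20 + 17 + 10 + 6 + 5 = 86.
Total exposure: 7 weeks.
After the second batch: Gamma(453 + 86, 60 + 7) = Gamma(539, 67).

67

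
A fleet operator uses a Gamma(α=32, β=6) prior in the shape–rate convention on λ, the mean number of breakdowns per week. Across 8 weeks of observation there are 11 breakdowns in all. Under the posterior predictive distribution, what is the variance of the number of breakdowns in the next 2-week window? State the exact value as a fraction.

Total count 11 over total exposure 8 weeks.
Conjugate update: add total count to the shape and total exposure to the rate, giving Gamma(43, 14).
The posterior predictive for a window of length T is Negative Binomial with variance T·α'·(β'+T)/β'² = 2·43·16/196 = 344/49.

344/49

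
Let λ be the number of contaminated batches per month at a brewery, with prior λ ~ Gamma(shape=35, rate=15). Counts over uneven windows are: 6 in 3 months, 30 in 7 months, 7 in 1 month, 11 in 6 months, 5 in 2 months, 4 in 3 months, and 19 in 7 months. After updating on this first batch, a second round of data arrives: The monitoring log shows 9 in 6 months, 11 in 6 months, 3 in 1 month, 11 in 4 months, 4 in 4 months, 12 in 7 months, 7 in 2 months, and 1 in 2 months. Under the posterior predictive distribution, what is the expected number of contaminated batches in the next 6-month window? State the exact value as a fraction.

Total count: 6 + 30 + 7 + 11 + 5 + 4 + 19 = 82.
Total exposure: 3 + 7 + 1 + 6 + 2 + 3 + 7 = 29 months.
After the first batch: Gamma(35 + 82, 15 + 29) = Gamma(117, 44).
Total count: 9 + 11 + 3 + 11 + 4 + 12 + 7 + 1 = 58.
Total exposure: 6 + 6 + 1 + 4 + 4 + 7 + 2 + 2 = 32 months.
After the second batch: Gamma(117 + 58, 44 + 32) = Gamma(175, 76).
Predictive mean over a 6-month window = T·E[λ|data] = 6·175/76 = 525/38.

525/38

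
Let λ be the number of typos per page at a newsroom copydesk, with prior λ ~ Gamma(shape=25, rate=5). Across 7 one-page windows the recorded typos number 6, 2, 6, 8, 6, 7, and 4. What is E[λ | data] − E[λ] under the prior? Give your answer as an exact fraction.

Total count: 6 + 2 + 6 + 8 + 6 + 7 + 4 = 39.
Total exposure: 7 pages.
By Gamma–Poisson conjugacy, the posterior is Gamma(α + Σx, β + Σt) = Gamma(25 + 39, 5 + 7) = Gamma(64, 12).
Posterior mean = 64/12 = 16/3; prior mean = 25/5 = 5. Difference = 16/3 − 5 = 1/3.

1/3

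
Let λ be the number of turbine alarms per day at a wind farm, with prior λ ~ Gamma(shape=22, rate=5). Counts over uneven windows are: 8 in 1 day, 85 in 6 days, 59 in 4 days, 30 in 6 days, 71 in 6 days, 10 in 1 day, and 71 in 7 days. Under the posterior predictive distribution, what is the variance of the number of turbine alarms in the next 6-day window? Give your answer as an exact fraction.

Total count: 8 + 85 + 59 + 30 + 71 + 10 + 71 = 334.
Total exposure: 1 + 6 + 4 + 6 + 6 + 1 + 7 = 31 days.
Posterior: α' = 22 + 334 = 356, β' = 5 + 31 = 36.
The posterior predictive for a window of length T is Negative Binomial with variance T·α'·(β'+T)/β'² = 6·356·42/1296 = 623/9.

623/9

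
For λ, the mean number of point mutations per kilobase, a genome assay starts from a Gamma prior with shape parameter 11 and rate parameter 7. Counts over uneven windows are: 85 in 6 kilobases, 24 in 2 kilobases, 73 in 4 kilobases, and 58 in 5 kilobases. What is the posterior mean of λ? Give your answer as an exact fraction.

251/24

Total count: 85 + 24 + 73 + 58 = 240.
Total exposure: 6 + 2 + 4 + 5 = 17 kilobases.
By Gamma–Poisson conjugacy, the posterior is Gamma(α + Σx, β + Σt) = Gamma(11 + 240, 7 + 17) = Gamma(251, 24).
Posterior mean = α'/β' = 251/24.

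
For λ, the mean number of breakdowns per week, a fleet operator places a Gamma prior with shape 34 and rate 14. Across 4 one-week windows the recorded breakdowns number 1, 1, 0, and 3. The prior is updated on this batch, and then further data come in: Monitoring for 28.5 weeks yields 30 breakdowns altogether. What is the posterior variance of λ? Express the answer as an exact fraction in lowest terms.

92/2883

Total count: 1 + 1 + 0 + 3 = 5.
Total exposure: 4 weeks.
After the first batch: Gamma(34 + 5, 14 + 4) = Gamma(39, 18).
Total count 30 over total exposure 28.5 weeks.
After the second batch: Gamma(39 + 30, 18 + 28.5) = Gamma(69, 93/2).
Posterior variance = α'/β'² = 69/(8649/4) = 92/2883.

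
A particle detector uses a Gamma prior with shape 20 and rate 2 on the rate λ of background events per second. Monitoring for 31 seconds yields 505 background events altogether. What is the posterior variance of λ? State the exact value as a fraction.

175/363

Total count 505 over total exposure 31 seconds.
Posterior: α' = 20 + 505 = 525, β' = 2 + 31 = 33.
Posterior variance = α'/β'² = 525/1089 = 175/363.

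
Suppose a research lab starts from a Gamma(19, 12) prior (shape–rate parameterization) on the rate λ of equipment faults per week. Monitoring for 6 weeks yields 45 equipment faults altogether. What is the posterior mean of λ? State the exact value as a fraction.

32/9

Total count 45 over total exposure 6 weeks.
Conjugate update: add total count to the shape and total exposure to the rate, giving Gamma(64, 18).
Posterior mean = α'/β' = 64/18 = 32/9.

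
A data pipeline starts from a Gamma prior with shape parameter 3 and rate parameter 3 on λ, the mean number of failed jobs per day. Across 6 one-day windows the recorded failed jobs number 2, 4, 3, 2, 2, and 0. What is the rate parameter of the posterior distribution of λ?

9

Total count: 2 + 4 + 3 + 2 + 2 + 0 = 13.
Total exposure: 6 days.
Gamma(α, β) with Poisson data over total exposure Σt gives posterior Gamma(α+Σx, β+Σt) = Gamma(16, 9).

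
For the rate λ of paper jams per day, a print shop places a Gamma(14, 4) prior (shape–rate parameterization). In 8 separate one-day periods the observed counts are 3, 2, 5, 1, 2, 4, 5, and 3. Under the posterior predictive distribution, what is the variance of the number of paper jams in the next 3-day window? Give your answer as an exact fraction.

Total count: 3 + 2 + 5 + 1 + 2 + 4 + 5 + 3 = 25.
Total exposure: 8 days.
Gamma(α, β) with Poisson data over total exposure Σt gives posterior Gamma(α+Σx, β+Σt) = Gamma(39, 12).
The posterior predictive for a window of length T is Negative Binomial with variance T·α'·(β'+T)/β'² = 3·39·15/144 = 195/16.

195/16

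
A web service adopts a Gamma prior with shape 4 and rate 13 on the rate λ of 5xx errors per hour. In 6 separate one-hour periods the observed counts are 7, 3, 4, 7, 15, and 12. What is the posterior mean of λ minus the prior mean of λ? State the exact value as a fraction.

Total count: 7 + 3 + 4 + 7 + 15 + 12 = 48.
Total exposure: 6 hours.
By Gamma–Poisson conjugacy, the posterior is Gamma(α + Σx, β + Σt) = Gamma(4 + 48, 13 + 6) = Gamma(52, 19).
Posterior mean = 52/19 = 52/19; prior mean = 4/13 = 4/13. Difference = 52/19 − 4/13 = 600/247.

600/247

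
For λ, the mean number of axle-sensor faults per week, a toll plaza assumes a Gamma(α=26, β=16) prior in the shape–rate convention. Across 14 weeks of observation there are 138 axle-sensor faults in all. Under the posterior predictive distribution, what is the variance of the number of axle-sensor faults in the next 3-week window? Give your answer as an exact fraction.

451/25

Total count 138 over total exposure 14 weeks.
Conjugate update: add total count to the shape and total exposure to the rate, giving Gamma(164, 30).
The posterior predictive for a window of length T is Negative Binomial with variance T·α'·(β'+T)/β'² = 3·164·33/900 = 451/25.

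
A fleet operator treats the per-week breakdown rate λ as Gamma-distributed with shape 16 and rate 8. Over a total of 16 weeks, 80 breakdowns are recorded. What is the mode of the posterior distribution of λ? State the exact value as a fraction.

Total count 80 over total exposure 16 weeks.
Gamma(α, β) with Poisson data over total exposure Σt gives posterior Gamma(α+Σx, β+Σt) = Gamma(96, 24).
Posterior mode = (α'−1)/β' = 95/24.

95/24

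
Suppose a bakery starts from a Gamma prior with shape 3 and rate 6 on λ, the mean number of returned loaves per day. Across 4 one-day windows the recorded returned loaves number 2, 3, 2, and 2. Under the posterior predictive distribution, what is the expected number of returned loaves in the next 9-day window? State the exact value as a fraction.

Total count: 2 + 3 + 2 + 2 = 9.
Total exposure: 4 days.
Conjugate update: add total count to the shape and total exposure to the rate, giving Gamma(12, 10).
Predictive mean over a 9-day window = T·E[λ|data] = 9·12/10 = 54/5.

54/5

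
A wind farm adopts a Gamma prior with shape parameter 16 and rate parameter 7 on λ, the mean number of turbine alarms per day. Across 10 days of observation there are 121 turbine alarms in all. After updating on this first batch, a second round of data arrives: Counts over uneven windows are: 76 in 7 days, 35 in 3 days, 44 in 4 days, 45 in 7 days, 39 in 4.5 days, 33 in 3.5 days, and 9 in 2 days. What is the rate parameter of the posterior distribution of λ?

48

Total count 121 over total exposure 10 days.
After the first batch: Gamma(16 + 121, 7 + 10) = Gamma(137, 17).
Total count: 76 + 35 + 44 + 45 + 39 + 33 + 9 = 281.
Total exposure: 7 + 3 + 4 + 7 + 4.5 + 3.5 + 2 = 31 days.
After the second batch: Gamma(137 + 281, 17 + 31) = Gamma(418, 48).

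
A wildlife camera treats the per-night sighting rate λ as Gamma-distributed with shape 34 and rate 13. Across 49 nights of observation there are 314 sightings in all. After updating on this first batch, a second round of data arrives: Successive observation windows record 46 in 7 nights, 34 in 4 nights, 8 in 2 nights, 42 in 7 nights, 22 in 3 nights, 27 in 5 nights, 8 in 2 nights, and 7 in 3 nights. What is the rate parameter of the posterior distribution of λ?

95

Total count 314 over total exposure 49 nights.
After the first batch: Gamma(34 + 314, 13 + 49) = Gamma(348, 62).
Total count: 46 + 34 + 8 + 42 + 22 + 27 + 8 + 7 = 194.
Total exposure: 7 + 4 + 2 + 7 + 3 + 5 + 2 + 3 = 33 nights.
After the second batch: Gamma(348 + 194, 62 + 33) = Gamma(542, 95).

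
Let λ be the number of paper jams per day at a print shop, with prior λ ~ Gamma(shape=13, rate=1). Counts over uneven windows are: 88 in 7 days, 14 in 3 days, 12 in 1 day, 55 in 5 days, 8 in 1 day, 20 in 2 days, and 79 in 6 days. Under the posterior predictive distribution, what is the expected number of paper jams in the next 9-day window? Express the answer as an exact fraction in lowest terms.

2601/26

Total count: 88 + 14 + 12 + 55 + 8 + 20 + 79 = 276.
Total exposure: 7 + 3 + 1 + 5 + 1 + 2 + 6 = 25 days.
Posterior: α' = 13 + 276 = 289, β' = 1 + 25 = 26.
Predictive mean over a 9-day window = T·E[λ|data] = 9·289/26 = 2601/26.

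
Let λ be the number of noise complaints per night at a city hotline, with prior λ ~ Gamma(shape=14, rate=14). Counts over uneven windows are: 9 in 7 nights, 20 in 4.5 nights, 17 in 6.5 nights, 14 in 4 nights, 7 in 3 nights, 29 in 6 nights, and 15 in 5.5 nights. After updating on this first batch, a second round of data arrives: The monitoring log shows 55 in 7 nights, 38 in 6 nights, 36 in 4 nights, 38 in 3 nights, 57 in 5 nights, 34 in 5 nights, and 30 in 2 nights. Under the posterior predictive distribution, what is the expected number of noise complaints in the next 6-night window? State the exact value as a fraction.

1652/55

Total count: 9 + 20 + 17 + 14 + 7 + 29 + 15 = 111.
Total exposure: 7 + 4.5 + 6.5 + 4 + 3 + 6 + 5.5 = 36.5 nights.
After the first batch: Gamma(14 + 111, 14 + 36.5) = Gamma(125, 101/2).
Total count: 55 + 38 + 36 + 38 + 57 + 34 + 30 = 288.
Total exposure: 7 + 6 + 4 + 3 + 5 + 5 + 2 = 32 nights.
After the second batch: Gamma(125 + 288, 101/2 + 32) = Gamma(413, 165/2).
Predictive mean over a 6-night window = T·E[λ|data] = 6·413/(165/2) = 1652/55.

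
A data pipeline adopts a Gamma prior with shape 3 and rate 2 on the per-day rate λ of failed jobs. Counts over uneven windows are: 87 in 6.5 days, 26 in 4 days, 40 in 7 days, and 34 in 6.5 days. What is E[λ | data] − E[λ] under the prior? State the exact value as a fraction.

Total count: 87 + 26 + 40 + 34 = 187.
Total exposure: 6.5 + 4 + 7 + 6.5 = 24 days.
By Gamma–Poisson conjugacy, the posterior is Gamma(α + Σx, β + Σt) = Gamma(3 + 187, 2 + 24) = Gamma(190, 26).
Posterior mean = 190/26 = 95/13; prior mean = 3/2 = 3/2. Difference = 95/13 − 3/2 = 151/26.

151/26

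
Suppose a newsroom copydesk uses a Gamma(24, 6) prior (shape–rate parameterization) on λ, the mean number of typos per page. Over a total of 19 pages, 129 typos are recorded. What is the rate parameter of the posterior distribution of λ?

Total count 129 over total exposure 19 pages.
By Gamma–Poisson conjugacy, the posterior is Gamma(α + Σx, β + Σt) = Gamma(24 + 129, 6 + 19) = Gamma(153, 25).

25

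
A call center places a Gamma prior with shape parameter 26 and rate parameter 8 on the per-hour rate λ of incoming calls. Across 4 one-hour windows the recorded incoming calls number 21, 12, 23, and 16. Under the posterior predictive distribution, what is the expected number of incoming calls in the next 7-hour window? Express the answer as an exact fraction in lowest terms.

Total count: 21 + 12 + 23 + 16 = 72.
Total exposure: 4 hours.
Posterior: α' = 26 + 72 = 98, β' = 8 + 4 = 12.
Predictive mean over a 7-hour window = T·E[λ|data] = 7·98/12 = 343/6.

343/6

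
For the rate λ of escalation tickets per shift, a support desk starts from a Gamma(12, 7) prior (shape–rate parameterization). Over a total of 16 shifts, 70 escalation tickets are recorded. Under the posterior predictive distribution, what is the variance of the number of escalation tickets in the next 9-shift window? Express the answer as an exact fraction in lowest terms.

Total count 70 over total exposure 16 shifts.
Gamma(α, β) with Poisson data over total exposure Σt gives posterior Gamma(α+Σx, β+Σt) = Gamma(82, 23).
The posterior predictive for a window of length T is Negative Binomial with variance T·α'·(β'+T)/β'² = 9·82·32/529 = 23616/529.

23616/529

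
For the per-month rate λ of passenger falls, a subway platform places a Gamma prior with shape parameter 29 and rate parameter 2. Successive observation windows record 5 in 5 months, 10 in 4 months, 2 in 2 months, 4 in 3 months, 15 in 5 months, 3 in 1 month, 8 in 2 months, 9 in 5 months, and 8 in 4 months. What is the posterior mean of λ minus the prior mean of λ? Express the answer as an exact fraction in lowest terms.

Total count: 5 + 10 + 2 + 4 + 15 + 3 + 8 + 9 + 8 = 64.
Total exposure: 5 + 4 + 2 + 3 + 5 + 1 + 2 + 5 + 4 = 31 months.
Gamma(α, β) with Poisson data over total exposure Σt gives posterior Gamma(α+Σx, β+Σt) = Gamma(93, 33).
Posterior mean = 93/33 = 31/11; prior mean = 29/2 = 29/2. Difference = 31/11 − 29/2 = -257/22.

-257/22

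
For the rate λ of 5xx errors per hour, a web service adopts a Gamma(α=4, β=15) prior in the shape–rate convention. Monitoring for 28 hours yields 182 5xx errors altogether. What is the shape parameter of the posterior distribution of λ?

Total count 182 over total exposure 28 hours.
Conjugate update: add total count to the shape and total exposure to the rate, giving Gamma(186, 43).

186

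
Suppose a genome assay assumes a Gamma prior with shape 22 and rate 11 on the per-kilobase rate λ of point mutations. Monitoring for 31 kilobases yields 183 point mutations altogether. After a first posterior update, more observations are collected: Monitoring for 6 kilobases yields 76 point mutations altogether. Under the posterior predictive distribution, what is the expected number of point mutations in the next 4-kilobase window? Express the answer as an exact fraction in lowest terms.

281/12

Total count 183 over total exposure 31 kilobases.
After the first batch: Gamma(22 + 183, 11 + 31) = Gamma(205, 42).
Total count 76 over total exposure 6 kilobases.
After the second batch: Gamma(205 + 76, 42 + 6) = Gamma(281, 48).
Predictive mean over a 4-kilobase window = T·E[λ|data] = 4·281/48 = 281/12.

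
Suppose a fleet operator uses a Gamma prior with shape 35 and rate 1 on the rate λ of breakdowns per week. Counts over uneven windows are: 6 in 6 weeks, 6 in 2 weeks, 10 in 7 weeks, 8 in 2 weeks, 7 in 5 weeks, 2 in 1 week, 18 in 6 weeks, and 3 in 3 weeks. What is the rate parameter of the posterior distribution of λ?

33

Total count: 6 + 6 + 10 + 8 + 7 + 2 + 18 + 3 = 60.
Total exposure: 6 + 2 + 7 + 2 + 5 + 1 + 6 + 3 = 32 weeks.
The Gamma prior is conjugate for the Poisson rate, so λ | data ~ Gamma(35+60, 1+32) = Gamma(95, 33).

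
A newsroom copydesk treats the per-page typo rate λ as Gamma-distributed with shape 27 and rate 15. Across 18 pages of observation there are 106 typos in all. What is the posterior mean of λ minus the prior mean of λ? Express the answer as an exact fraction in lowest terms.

Total count 106 over total exposure 18 pages.
The Gamma prior is conjugate for the Poisson rate, so λ | data ~ Gamma(27+106, 15+18) = Gamma(133, 33).
Posterior mean = 133/33 = 133/33; prior mean = 27/15 = 9/5. Difference = 133/33 − 9/5 = 368/165.

368/165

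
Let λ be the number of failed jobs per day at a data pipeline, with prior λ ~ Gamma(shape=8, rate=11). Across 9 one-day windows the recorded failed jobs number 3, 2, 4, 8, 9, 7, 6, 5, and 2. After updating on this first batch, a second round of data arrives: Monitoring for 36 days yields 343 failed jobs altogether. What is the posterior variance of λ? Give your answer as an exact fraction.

Total count: 3 + 2 + 4 + 8 + 9 + 7 + 6 + 5 + 2 = 46.
Total exposure: 9 days.
After the first batch: Gamma(8 + 46, 11 + 9) = Gamma(54, 20).
Total count 343 over total exposure 36 days.
After the second batch: Gamma(54 + 343, 20 + 36) = Gamma(397, 56).
Posterior variance = α'/β'² = 397/3136.

397/3136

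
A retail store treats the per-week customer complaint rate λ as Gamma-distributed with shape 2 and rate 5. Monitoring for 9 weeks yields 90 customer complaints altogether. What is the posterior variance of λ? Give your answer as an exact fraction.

23/49

Total count 90 over total exposure 9 weeks.
By Gamma–Poisson conjugacy, the posterior is Gamma(α + Σx, β + Σt) = Gamma(2 + 90, 5 + 9) = Gamma(92, 14).
Posterior variance = α'/β'² = 92/196 = 23/49.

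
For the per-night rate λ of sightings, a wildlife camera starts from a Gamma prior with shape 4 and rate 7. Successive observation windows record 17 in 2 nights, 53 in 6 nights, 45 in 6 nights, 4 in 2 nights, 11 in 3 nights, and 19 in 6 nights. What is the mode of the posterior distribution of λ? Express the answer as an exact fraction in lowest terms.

19/4

Total count: 17 + 53 + 45 + 4 + 11 + 19 = 149.
Total exposure: 2 + 6 + 6 + 2 + 3 + 6 = 25 nights.
By Gamma–Poisson conjugacy, the posterior is Gamma(α + Σx, β + Σt) = Gamma(4 + 149, 7 + 25) = Gamma(153, 32).
Posterior mode = (α'−1)/β' = 152/32 = 19/4.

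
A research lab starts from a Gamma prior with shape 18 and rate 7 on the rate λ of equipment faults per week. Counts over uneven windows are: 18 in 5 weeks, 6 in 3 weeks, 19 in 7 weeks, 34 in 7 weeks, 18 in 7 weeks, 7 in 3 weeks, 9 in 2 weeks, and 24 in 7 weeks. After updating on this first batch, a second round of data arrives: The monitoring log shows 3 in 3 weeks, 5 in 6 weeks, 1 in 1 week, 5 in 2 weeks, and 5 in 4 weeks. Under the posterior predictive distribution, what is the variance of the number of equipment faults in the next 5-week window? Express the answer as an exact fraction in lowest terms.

14835/1024

Total count: 18 + 6 + 19 + 34 + 18 + 7 + 9 + 24 = 135.
Total exposure: 5 + 3 + 7 + 7 + 7 + 3 + 2 + 7 = 41 weeks.
After the first batch: Gamma(18 + 135, 7 + 41) = Gamma(153, 48).
Total count: 3 + 5 + 1 + 5 + 5 = 19.
Total exposure: 3 + 6 + 1 + 2 + 4 = 16 weeks.
After the second batch: Gamma(153 + 19, 48 + 16) = Gamma(172, 64).
The posterior predictive for a window of length T is Negative Binomial with variance T·α'·(β'+T)/β'² = 5·172·69/4096 = 14835/1024.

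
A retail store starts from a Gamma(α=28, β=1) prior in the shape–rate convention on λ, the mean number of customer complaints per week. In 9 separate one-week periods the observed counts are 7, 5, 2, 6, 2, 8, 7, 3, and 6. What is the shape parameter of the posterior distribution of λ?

74

Total count: 7 + 5 + 2 + 6 + 2 + 8 + 7 + 3 + 6 = 46.
Total exposure: 9 weeks.
Posterior: α' = 28 + 46 = 74, β' = 1 + 9 = 10.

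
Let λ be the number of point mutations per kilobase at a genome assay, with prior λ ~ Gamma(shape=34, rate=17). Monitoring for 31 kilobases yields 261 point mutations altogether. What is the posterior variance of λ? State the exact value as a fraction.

Total count 261 over total exposure 31 kilobases.
Posterior: α' = 34 + 261 = 295, β' = 17 + 31 = 48.
Posterior variance = α'/β'² = 295/2304.

295/2304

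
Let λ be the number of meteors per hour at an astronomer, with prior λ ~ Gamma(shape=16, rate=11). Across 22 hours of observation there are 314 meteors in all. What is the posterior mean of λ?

Total count 314 over total exposure 22 hours.
Posterior: α' = 16 + 314 = 330, β' = 11 + 22 = 33.
Posterior mean = α'/β' = 330/33 = 10.

10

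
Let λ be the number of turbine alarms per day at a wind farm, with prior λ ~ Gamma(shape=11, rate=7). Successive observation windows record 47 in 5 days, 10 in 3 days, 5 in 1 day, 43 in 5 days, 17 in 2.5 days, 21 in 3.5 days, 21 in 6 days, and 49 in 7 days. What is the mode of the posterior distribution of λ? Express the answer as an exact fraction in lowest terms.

223/40

Total count: 47 + 10 + 5 + 43 + 17 + 21 + 21 + 49 = 213.
Total exposure: 5 + 3 + 1 + 5 + 2.5 + 3.5 + 6 + 7 = 33 days.
Conjugate update: add total count to the shape and total exposure to the rate, giving Gamma(224, 40).
Posterior mode = (α'−1)/β' = 223/40.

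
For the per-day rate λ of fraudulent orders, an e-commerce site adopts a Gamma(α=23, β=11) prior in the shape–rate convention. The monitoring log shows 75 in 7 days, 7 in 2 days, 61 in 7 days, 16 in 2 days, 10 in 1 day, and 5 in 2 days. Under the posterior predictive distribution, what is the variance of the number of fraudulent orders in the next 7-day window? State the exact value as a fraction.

53781/1024

Total count: 75 + 7 + 61 + 16 + 10 + 5 = 174.
Total exposure: 7 + 2 + 7 + 2 + 1 + 2 = 21 days.
Posterior: α' = 23 + 174 = 197, β' = 11 + 21 = 32.
The posterior predictive for a window of length T is Negative Binomial with variance T·α'·(β'+T)/β'² = 7·197·39/1024 = 53781/1024.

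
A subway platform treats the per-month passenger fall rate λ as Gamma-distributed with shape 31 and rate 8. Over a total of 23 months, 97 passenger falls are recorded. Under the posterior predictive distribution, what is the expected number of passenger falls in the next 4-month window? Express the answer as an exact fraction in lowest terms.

Total count 97 over total exposure 23 months.
By Gamma–Poisson conjugacy, the posterior is Gamma(α + Σx, β + Σt) = Gamma(31 + 97, 8 + 23) = Gamma(128, 31).
Predictive mean over a 4-month window = T·E[λ|data] = 4·128/31 = 512/31.

512/31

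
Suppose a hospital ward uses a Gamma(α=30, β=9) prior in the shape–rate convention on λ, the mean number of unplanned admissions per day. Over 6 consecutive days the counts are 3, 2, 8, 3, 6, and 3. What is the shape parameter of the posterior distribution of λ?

Total count: 3 + 2 + 8 + 3 + 6 + 3 = 25.
Total exposure: 6 days.
Gamma(α, β) with Poisson data over total exposure Σt gives posterior Gamma(α+Σx, β+Σt) = Gamma(55, 15).

55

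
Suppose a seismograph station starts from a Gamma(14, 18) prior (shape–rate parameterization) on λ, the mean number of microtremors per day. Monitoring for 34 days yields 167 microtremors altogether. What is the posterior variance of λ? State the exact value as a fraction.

Total count 167 over total exposure 34 days.
By Gamma–Poisson conjugacy, the posterior is Gamma(α + Σx, β + Σt) = Gamma(14 + 167, 18 + 34) = Gamma(181, 52).
Posterior variance = α'/β'² = 181/2704.

181/2704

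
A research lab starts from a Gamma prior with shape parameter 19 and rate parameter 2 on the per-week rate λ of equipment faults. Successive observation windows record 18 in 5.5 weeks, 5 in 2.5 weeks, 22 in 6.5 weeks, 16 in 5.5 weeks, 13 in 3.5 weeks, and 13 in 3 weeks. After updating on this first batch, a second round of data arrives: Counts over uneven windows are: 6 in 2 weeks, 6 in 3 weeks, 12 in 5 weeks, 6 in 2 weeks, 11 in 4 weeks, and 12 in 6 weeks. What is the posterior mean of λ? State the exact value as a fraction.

318/101

Total count: 18 + 5 + 22 + 16 + 13 + 13 = 87.
Total exposure: 5.5 + 2.5 + 6.5 + 5.5 + 3.5 + 3 = 26.5 weeks.
After the first batch: Gamma(19 + 87, 2 + 26.5) = Gamma(106, 57/2).
Total count: 6 + 6 + 12 + 6 + 11 + 12 = 53.
Total exposure: 2 + 3 + 5 + 2 + 4 + 6 = 22 weeks.
After the second batch: Gamma(106 + 53, 57/2 + 22) = Gamma(159, 101/2).
Posterior mean = α'/β' = 159/(101/2) = 318/101.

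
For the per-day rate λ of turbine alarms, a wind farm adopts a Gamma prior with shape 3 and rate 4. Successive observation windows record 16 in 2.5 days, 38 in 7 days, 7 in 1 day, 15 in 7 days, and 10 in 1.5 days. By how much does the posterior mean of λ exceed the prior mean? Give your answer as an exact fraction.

Total count: 16 + 38 + 7 + 15 + 10 = 86.
Total exposure: 2.5 + 7 + 1 + 7 + 1.5 = 19 days.
Gamma(α, β) with Poisson data over total exposure Σt gives posterior Gamma(α+Σx, β+Σt) = Gamma(89, 23).
Posterior mean = 89/23 = 89/23; prior mean = 3/4 = 3/4. Difference = 89/23 − 3/4 = 287/92.

287/92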